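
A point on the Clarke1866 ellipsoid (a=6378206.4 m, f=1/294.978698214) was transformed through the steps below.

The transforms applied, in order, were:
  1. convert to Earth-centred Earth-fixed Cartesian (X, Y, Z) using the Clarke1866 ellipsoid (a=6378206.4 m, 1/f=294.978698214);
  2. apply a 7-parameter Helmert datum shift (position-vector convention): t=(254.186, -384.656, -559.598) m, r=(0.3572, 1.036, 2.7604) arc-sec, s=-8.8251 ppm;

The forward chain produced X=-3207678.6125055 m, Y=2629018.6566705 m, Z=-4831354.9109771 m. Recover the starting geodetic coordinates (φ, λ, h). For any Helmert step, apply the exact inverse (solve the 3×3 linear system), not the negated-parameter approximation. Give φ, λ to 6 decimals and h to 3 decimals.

φ=-49.542251°, λ=140.659124°, h=1518.784 m

start: X=-3207678.6125, Y=2629018.6567, Z=-4831354.9110 m
→ Helmert⁻¹: X=-3207901.6557, Y=2629461.0825, Z=-4830858.6114
→ geod (Bowring, a=6378206.400): φ=-49.54225100°, λ=140.65912400°, h=1518.7840 m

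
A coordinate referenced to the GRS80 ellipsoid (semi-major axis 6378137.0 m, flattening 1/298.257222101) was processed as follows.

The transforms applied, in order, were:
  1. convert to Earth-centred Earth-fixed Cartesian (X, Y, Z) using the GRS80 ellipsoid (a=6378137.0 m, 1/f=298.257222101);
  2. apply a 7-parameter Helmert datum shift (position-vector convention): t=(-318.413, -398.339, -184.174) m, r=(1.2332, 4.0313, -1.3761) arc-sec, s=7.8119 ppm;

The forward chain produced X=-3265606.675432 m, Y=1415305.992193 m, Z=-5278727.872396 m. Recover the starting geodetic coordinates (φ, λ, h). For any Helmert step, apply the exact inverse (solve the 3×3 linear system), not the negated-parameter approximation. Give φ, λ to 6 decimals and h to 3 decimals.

start: X=-3265606.6754, Y=1415305.9922, Z=-5278727.8724 m
→ Helmert⁻¹: X=-3265169.0330, Y=1415639.9292, Z=-5278574.7424
→ geod (Bowring, a=6378137.000): φ=-56.19002000°, λ=156.56047400°, h=2804.8190 m

φ=-56.190020°, λ=156.560474°, h=2804.819 m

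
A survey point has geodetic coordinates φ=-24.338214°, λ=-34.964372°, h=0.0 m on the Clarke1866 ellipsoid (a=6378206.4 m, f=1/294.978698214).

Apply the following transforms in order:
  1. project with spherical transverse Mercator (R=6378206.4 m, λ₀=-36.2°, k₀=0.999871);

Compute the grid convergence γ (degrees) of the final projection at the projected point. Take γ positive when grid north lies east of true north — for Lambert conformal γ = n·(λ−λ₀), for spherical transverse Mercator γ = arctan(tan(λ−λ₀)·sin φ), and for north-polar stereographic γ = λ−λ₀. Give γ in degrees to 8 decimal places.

-0.50929520

start: φ=-24.338214°, λ=-34.964372°, h=0.000 m
→ into tm (λ₀=-36.2°): φ=-24.33821400°, λ−λ₀=1.23562800°
convergence γ = -0.50929520°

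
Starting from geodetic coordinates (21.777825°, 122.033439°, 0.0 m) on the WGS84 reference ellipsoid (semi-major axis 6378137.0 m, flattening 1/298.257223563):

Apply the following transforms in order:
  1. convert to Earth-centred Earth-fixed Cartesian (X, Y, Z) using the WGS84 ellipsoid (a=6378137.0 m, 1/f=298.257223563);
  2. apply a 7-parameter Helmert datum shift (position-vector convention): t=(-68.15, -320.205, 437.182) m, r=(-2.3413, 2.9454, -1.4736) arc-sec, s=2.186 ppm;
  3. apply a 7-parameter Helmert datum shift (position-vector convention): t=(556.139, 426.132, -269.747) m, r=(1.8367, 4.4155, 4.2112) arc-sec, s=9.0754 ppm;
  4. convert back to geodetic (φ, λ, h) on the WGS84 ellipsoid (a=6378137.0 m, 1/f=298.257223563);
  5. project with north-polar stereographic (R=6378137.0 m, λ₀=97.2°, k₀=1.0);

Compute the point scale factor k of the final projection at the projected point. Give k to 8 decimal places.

start: φ=21.777825°, λ=122.033439°, h=0.000 m
→ ECEF (a=6378137.000, f=1/298.257223563): X=-3143052.0205, Y=5023408.5195, Z=2351585.2805
→ Helmert 7p (PV): X=-3143057.5728, Y=5023148.4431, Z=2352015.4645
→ Helmert 7p (PV): X=-3142582.1643, Y=5023535.0476, Z=2351879.0762
→ geod (Bowring, a=6378137.000): φ=21.78076455°, λ=122.02893863°, h=-22.7981 m
→ into stereo (λ₀=97.2°): φ=21.78076455°, λ−λ₀=24.82893863°
scale k = 1.45872951

1.45872951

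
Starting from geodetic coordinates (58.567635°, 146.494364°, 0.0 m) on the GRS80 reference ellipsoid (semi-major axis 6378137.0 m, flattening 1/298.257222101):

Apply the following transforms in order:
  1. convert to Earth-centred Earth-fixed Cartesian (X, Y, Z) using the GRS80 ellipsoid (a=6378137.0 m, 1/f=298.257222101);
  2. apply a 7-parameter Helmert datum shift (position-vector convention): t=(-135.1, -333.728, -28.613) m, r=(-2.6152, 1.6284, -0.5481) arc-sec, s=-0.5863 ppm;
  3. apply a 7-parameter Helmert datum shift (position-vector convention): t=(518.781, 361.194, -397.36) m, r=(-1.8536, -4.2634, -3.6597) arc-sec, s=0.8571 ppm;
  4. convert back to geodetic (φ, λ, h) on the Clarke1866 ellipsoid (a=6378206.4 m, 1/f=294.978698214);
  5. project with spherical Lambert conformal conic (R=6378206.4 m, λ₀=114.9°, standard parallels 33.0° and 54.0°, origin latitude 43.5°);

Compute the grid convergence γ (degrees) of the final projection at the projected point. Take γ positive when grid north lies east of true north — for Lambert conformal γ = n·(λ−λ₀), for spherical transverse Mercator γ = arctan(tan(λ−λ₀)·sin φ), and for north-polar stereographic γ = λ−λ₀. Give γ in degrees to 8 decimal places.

21.86816595

start: φ=58.567635°, λ=146.494364°, h=0.000 m
→ ECEF (a=6378137.000, f=1/298.257222101): X=-2780228.4181, Y=1840586.3648, Z=5418975.5535
→ Helmert 7p (PV): X=-2780314.2159, Y=1840327.6518, Z=5418942.3760
→ Helmert 7p (PV): X=-2779877.1726, Y=1840788.4510, Z=5418475.6545
→ geod (Bowring, a=6378206.400): φ=58.56858721°, λ=146.48813624°, h=-417.4367 m
→ into lcc (λ₀=114.9°): φ=58.56858721°, λ−λ₀=31.58813624°
convergence γ = 21.86816595°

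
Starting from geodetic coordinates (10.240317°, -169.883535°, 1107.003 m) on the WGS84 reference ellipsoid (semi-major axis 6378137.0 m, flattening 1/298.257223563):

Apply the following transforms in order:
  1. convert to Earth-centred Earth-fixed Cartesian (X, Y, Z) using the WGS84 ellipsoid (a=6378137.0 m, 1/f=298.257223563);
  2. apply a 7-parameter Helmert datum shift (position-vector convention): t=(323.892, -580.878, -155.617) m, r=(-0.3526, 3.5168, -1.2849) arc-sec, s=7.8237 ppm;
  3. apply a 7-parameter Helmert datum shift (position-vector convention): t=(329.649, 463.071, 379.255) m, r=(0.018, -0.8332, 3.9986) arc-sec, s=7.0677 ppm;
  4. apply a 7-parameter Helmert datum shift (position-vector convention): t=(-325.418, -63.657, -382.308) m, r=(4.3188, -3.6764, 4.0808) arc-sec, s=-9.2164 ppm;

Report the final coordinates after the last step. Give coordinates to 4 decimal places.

start: φ=10.240317°, λ=-169.883535°, h=1107.003 m
→ ECEF (a=6378137.000, f=1/298.257223563): X=-6180681.3483, Y=-1102779.6132, Z=1126612.8832
→ Helmert 7p (PV): X=-6180393.4730, Y=-1103328.6911, Z=1126573.3467
→ Helmert 7p (PV): X=-6180090.6669, Y=-1102993.3289, Z=1126935.5020
→ Helmert 7p (PV): X=-6180357.3910, Y=-1103192.6834, Z=1126409.5623

X=-6180357.3910 m, Y=-1103192.6834 m, Z=1126409.5623 m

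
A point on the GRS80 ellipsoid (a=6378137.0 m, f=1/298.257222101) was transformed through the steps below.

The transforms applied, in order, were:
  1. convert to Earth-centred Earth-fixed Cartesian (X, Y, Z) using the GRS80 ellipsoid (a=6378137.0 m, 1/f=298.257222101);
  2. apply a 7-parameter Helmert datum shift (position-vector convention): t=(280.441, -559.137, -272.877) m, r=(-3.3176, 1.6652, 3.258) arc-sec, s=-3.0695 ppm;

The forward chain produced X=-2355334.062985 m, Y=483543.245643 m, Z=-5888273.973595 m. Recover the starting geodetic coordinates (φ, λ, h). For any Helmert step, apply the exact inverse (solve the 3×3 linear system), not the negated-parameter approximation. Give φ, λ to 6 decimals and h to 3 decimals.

φ=-67.918005°, λ=168.383490°, h=398.593 m

start: X=-2355334.0630, Y=483543.2456, Z=-5888273.9736 m
→ Helmert⁻¹: X=-2355566.5512, Y=484235.7794, Z=-5888030.3981
→ geod (Bowring, a=6378137.000): φ=-67.91800500°, λ=168.38349000°, h=398.5930 m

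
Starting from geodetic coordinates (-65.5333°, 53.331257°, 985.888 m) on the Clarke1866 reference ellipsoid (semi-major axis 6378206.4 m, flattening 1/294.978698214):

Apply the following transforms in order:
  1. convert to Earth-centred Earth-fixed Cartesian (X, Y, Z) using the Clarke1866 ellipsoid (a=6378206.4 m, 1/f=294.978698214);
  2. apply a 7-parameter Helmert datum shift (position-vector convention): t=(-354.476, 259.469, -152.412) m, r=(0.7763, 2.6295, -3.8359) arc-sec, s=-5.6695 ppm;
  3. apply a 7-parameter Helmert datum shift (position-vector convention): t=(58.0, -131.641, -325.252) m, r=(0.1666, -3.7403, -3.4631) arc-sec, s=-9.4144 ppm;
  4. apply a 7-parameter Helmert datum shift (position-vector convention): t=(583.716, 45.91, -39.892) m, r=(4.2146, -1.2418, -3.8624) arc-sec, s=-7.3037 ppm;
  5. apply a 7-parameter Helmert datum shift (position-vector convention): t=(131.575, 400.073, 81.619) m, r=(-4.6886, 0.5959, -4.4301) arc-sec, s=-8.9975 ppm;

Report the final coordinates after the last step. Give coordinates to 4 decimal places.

X=1582810.8459 m, Y=2125545.9939 m, Z=-5783530.9365 m

start: φ=-65.533300°, λ=53.331257°, h=985.888 m
→ ECEF (a=6378206.400, f=1/294.978698214): X=1582231.7831, Y=2125145.3356, Z=-5783294.8095
→ Helmert 7p (PV): X=1581834.1317, Y=2125385.0974, Z=-5783426.6054
→ Helmert 7p (PV): X=1582017.7963, Y=2125211.5604, Z=-5783667.0094
→ Helmert 7p (PV): X=1582664.5728, Y=2125330.5012, Z=-5783611.7108
→ Helmert 7p (PV): X=1582810.8459, Y=2125545.9939, Z=-5783530.9365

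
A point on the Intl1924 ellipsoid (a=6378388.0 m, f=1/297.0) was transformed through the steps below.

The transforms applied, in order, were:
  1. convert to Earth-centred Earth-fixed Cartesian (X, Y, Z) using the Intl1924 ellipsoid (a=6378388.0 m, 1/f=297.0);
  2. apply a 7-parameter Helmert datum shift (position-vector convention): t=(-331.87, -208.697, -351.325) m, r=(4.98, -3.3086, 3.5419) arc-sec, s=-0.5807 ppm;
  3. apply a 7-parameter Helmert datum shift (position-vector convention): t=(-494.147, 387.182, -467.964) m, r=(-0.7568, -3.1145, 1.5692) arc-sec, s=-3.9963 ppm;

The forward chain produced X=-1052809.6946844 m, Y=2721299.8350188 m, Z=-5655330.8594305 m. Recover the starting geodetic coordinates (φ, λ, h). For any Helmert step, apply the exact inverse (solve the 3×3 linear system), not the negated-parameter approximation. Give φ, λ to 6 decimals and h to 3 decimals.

φ=-62.866549°, λ=111.139094°, h=1377.012 m

start: X=-1052809.6947, Y=2721299.8350, Z=-5655330.8594 m
→ Helmert⁻¹: X=-1052384.4386, Y=2720952.2809, Z=-5654859.6202
→ Helmert⁻¹: X=-1052097.1570, Y=2721044.1022, Z=-5654560.3987
→ geod (Bowring, a=6378388.000): φ=-62.86654900°, λ=111.13909400°, h=1377.0120 m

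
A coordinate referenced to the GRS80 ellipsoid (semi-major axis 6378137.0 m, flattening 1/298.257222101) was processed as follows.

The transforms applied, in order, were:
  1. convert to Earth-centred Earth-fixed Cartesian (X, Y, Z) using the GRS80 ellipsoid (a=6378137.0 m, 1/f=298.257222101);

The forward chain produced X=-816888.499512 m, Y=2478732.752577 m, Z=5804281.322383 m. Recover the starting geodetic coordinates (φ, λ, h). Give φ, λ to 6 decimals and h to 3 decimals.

φ=65.932676°, λ=108.240097°, h=3714.080 m

start: X=-816888.4995, Y=2478732.7526, Z=5804281.3224 m
→ geod (Bowring, a=6378137.000): φ=65.93267600°, λ=108.24009700°, h=3714.0800 m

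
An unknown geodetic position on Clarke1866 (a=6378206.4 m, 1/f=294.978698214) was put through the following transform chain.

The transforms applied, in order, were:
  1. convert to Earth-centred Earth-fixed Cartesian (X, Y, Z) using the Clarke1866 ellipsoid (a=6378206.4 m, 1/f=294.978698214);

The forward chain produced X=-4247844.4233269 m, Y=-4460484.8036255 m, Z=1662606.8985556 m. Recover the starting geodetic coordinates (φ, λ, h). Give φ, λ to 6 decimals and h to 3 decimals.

φ=15.203617°, λ=-133.601227°, h=3266.531 m

start: X=-4247844.4233, Y=-4460484.8036, Z=1662606.8986 m
→ geod (Bowring, a=6378206.400): φ=15.20361700°, λ=-133.60122700°, h=3266.5310 m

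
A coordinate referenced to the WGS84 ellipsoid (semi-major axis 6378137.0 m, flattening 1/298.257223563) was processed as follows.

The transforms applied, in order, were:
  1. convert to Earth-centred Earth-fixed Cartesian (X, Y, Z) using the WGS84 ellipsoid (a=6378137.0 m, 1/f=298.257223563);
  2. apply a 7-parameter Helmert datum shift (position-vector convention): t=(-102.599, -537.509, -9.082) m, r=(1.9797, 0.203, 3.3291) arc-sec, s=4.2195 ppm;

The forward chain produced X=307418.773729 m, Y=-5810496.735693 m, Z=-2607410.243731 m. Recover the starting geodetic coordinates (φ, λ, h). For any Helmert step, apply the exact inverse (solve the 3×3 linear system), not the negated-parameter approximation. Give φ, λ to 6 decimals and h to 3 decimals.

φ=-24.283095°, λ=-86.971072°, h=1063.740 m

start: X=307418.7737, Y=-5810496.7357, Z=-2607410.2437 m
→ Helmert⁻¹: X=307428.8688, Y=-5809964.6984, Z=-2607334.0941
→ geod (Bowring, a=6378137.000): φ=-24.28309500°, λ=-86.97107200°, h=1063.7400 m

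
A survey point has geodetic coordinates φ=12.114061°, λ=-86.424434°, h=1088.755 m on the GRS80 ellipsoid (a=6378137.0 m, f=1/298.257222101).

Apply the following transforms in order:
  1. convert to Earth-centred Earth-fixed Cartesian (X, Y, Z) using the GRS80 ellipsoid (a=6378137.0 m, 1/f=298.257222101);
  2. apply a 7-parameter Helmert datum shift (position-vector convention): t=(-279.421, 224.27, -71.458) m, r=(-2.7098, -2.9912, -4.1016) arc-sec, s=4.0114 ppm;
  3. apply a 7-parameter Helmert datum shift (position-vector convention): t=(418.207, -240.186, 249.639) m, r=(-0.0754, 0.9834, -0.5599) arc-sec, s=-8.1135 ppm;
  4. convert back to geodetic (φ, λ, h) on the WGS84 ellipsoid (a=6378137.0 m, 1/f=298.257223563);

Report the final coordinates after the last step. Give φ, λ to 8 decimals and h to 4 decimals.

φ=12.11640125°, λ=-86.42457409°, h=1124.1072 m

start: φ=12.114061°, λ=-86.424434°, h=1088.755 m
→ ECEF (a=6378137.000, f=1/298.257222101): X=389037.9399, Y=-6225948.1614, Z=1329970.4089
→ Helmert 7p (PV): X=388616.9883, Y=-6225739.1298, Z=1329991.7213
→ Helmert 7p (PV): X=389021.4837, Y=-6225929.3719, Z=1330230.9924
→ geod (Bowring, a=6378137.000): φ=12.11640125°, λ=-86.42457409°, h=1124.1072 m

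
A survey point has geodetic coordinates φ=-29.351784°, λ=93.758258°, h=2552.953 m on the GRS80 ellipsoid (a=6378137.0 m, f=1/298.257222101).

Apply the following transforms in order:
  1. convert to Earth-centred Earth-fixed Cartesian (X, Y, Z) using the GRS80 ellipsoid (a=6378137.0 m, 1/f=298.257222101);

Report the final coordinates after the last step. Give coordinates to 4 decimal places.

X=-364837.9578 m, Y=5554085.6279 m, Z=-3109196.8717 m

start: φ=-29.351784°, λ=93.758258°, h=2552.953 m
→ ECEF (a=6378137.000, f=1/298.257222101): X=-364837.9578, Y=5554085.6279, Z=-3109196.8717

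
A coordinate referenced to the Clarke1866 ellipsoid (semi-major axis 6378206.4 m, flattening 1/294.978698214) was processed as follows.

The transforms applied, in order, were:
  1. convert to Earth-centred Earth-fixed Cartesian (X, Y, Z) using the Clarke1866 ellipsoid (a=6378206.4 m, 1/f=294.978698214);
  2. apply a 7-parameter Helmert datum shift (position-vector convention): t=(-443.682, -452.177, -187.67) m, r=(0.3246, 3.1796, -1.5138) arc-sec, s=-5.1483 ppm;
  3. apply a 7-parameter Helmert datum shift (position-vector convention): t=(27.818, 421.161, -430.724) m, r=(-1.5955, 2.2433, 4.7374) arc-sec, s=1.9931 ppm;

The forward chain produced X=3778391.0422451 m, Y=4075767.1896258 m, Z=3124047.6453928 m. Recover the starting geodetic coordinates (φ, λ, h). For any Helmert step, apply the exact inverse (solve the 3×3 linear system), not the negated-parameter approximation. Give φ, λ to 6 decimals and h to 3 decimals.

φ=29.512037°, λ=47.164976°, h=3158.345 m

start: X=3778391.0422, Y=4075767.1896, Z=3124047.6454 m
→ Helmert⁻¹: X=3778415.3096, Y=4075226.9561, Z=3124544.7581
→ Helmert⁻¹: X=3778800.3650, Y=4075732.7666, Z=3124800.3520
→ geod (Bowring, a=6378206.400): φ=29.51203700°, λ=47.16497600°, h=3158.3450 m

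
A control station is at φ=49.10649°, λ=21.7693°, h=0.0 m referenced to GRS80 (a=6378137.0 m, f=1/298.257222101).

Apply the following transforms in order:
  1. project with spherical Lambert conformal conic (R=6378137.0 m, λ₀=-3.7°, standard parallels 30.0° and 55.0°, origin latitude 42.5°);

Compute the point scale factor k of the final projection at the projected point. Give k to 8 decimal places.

start: φ=49.106490°, λ=21.769300°, h=0.000 m
→ into lcc (λ₀=-3.7°): φ=49.10649000°, λ−λ₀=25.46930000°
scale k = 0.98209256

0.98209256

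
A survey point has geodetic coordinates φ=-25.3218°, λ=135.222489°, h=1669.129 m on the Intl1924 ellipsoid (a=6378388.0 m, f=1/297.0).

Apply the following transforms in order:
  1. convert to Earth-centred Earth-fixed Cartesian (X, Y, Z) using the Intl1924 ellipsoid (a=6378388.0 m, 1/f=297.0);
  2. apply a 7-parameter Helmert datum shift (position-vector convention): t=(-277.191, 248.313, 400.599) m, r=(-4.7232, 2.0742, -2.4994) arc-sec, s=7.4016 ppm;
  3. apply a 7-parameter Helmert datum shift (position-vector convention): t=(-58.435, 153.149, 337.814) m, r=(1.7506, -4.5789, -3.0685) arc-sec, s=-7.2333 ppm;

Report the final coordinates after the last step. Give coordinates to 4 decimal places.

start: φ=-25.321800°, λ=135.222489°, h=1669.129 m
→ ECEF (a=6378388.000, f=1/297.0): X=-4096250.9023, Y=4064560.9591, Z=-2712089.9720
→ Helmert 7p (PV): X=-4096536.4327, Y=4064826.8890, Z=-2711761.3285
→ Helmert 7p (PV): X=-4096444.5679, Y=4065034.5925, Z=-2711460.3399

X=-4096444.5679 m, Y=4065034.5925 m, Z=-2711460.3399 m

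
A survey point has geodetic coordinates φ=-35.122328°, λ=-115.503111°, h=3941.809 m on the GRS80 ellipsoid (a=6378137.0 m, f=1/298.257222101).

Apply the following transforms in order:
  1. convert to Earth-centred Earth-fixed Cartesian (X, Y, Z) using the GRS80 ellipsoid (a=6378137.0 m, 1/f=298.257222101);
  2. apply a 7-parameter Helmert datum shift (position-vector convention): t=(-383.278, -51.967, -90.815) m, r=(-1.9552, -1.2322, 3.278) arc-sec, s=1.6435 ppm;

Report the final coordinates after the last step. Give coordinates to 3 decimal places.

X=-2250334.844 m, Y=-4716787.673 m, Z=-3651308.894 m

start: φ=-35.122328°, λ=-115.503111°, h=3941.809 m
→ ECEF (a=6378137.000, f=1/298.257222101): X=-2250044.6384, Y=-4716657.5858, Z=-3651243.3468
→ Helmert 7p (PV): X=-2250334.8441, Y=-4716787.6733, Z=-3651308.8945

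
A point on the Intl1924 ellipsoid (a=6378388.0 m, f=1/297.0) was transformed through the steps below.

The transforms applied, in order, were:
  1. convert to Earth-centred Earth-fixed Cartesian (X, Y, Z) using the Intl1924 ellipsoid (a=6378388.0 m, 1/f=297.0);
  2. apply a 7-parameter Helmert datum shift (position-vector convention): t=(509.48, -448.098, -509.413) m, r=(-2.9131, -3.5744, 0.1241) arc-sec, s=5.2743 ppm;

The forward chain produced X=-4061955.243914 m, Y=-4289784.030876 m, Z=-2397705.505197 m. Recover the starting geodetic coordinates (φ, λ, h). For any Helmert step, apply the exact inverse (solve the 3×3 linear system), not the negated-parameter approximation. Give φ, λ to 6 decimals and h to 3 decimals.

start: X=-4061955.2439, Y=-4289784.0309, Z=-2397705.5052 m
→ Helmert⁻¹: X=-4062487.4191, Y=-4289277.0100, Z=-2397173.6271
→ geod (Bowring, a=6378388.000): φ=-22.22063800°, λ=-133.44453300°, h=250.8870 m

φ=-22.220638°, λ=-133.444533°, h=250.887 m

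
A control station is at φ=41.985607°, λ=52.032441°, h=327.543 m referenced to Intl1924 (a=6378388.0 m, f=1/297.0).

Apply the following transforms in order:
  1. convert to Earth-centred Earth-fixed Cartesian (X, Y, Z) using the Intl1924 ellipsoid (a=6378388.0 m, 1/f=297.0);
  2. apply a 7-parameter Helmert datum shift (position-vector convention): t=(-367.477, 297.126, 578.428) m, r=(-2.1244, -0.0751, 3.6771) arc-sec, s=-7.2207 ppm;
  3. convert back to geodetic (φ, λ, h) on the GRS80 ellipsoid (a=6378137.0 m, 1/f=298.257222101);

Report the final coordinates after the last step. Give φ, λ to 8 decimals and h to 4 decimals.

start: φ=41.985607°, λ=52.032441°, h=327.543 m
→ ECEF (a=6378388.000, f=1/297.0): X=2921367.2373, Y=3743546.6053, Z=4244707.8518
→ Helmert 7p (PV): X=2920910.3845, Y=3743912.4969, Z=4245218.1377
→ geod (Bowring, a=6378137.000): φ=41.98815905°, λ=52.03950281°, h=884.6126 m

φ=41.98815905°, λ=52.03950281°, h=884.6126 m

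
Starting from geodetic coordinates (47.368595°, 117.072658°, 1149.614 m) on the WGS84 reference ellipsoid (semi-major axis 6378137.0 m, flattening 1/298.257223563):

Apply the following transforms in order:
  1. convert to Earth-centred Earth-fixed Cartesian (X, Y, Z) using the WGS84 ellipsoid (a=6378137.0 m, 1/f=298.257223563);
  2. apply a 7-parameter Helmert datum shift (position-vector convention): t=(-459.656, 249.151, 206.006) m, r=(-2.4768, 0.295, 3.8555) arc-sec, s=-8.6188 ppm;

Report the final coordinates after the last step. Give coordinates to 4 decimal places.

X=-1970452.7864 m, Y=3854379.0122 m, Z=4670583.4472 m

start: φ=47.368595°, λ=117.072658°, h=1149.614 m
→ ECEF (a=6378137.000, f=1/298.257223563): X=-1969944.7476, Y=3854143.8194, Z=4670461.1572
→ Helmert 7p (PV): X=-1970452.7864, Y=3854379.0122, Z=4670583.4472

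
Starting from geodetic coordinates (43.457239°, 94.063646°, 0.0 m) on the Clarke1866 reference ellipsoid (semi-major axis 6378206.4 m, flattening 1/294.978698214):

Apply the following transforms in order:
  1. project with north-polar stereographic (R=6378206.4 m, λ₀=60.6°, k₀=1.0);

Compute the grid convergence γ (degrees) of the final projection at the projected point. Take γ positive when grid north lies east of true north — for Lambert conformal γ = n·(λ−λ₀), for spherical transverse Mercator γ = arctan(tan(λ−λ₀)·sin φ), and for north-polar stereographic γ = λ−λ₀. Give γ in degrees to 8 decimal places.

start: φ=43.457239°, λ=94.063646°, h=0.000 m
→ into stereo (λ₀=60.6°): φ=43.45723900°, λ−λ₀=33.46364600°
convergence γ = 33.46364600°

33.46364600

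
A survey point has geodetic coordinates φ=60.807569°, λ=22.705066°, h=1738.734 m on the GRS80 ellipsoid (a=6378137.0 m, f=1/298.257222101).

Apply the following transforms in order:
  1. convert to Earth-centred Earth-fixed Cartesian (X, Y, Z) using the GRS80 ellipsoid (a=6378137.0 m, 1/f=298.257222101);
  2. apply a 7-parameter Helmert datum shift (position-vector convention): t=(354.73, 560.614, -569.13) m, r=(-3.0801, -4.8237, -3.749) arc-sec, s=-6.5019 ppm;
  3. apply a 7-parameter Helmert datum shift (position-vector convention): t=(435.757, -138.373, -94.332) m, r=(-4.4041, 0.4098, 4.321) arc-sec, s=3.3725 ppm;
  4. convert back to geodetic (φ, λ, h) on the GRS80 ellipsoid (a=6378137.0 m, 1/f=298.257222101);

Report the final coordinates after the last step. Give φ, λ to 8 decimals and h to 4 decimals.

start: φ=60.807569°, λ=22.705066°, h=1738.734 m
→ ECEF (a=6378137.000, f=1/298.257222101): X=2877948.8983, Y=1204171.1038, Z=5546433.6866
→ Helmert 7p (PV): X=2878177.0948, Y=1204754.4030, Z=5545877.8159
→ Helmert 7p (PV): X=2878608.3386, Y=1204798.8018, Z=5545770.7455
→ geod (Bowring, a=6378137.000): φ=60.79800499°, λ=22.71102438°, h=1574.9776 m

φ=60.79800499°, λ=22.71102438°, h=1574.9776 m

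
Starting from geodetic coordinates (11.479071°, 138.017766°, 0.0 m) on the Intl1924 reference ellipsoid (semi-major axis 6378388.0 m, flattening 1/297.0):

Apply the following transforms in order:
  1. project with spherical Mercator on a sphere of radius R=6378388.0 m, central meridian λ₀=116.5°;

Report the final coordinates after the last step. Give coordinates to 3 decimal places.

start: φ=11.479071°, λ=138.017766°, h=0.000 m
→ merc (R=6378388.0, λ₀=116.5°): E=2395441.0187, N=1286530.3605

E=2395441.019 m, N=1286530.361 m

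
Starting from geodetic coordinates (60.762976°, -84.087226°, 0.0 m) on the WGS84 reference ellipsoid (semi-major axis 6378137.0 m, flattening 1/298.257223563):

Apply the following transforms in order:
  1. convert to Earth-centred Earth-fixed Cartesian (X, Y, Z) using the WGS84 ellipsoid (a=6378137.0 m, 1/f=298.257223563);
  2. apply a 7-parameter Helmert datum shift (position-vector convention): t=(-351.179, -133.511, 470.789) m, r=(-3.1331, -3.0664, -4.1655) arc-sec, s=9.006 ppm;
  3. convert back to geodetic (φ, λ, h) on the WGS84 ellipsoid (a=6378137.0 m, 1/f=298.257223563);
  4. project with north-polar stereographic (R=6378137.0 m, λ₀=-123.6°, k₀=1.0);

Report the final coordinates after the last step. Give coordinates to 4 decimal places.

E=2116326.5761 m, N=-2566979.6967 m

start: φ=60.762976°, λ=-84.087226°, h=0.000 m
→ ECEF (a=6378137.000, f=1/298.257223563): X=321734.5849, Y=-3106587.2573, Z=5542490.6042
→ Helmert 7p (PV): X=321241.1684, Y=-3106671.0542, Z=5543063.2805
→ geod (Bowring, a=6378137.000): φ=60.76523110°, λ=-84.09638793°, h=515.6301 m
→ stereo (R=6378137.0, λ₀=-123.6°): E=2116326.5761, N=-2566979.6967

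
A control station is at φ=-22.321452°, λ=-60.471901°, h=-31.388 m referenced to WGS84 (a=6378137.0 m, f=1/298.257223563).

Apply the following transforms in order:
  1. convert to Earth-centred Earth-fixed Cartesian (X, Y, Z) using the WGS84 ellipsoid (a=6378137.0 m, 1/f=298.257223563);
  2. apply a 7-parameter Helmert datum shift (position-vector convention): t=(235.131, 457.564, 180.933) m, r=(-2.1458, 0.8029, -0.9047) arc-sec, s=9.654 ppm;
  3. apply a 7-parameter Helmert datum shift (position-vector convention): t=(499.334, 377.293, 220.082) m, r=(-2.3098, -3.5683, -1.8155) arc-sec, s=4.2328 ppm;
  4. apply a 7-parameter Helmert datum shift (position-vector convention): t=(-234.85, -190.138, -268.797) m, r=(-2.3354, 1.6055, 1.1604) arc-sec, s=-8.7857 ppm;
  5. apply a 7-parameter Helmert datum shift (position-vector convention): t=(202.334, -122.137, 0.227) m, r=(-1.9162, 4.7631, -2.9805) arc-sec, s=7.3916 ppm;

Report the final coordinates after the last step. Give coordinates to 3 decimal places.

start: φ=-22.321452°, λ=-60.471901°, h=-31.388 m
→ ECEF (a=6378137.000, f=1/298.257223563): X=2909310.1555, Y=-5136309.2791, Z=-2407366.6604
→ Helmert 7p (PV): X=2909541.4734, Y=-5135939.1061, Z=-2407166.8587
→ Helmert 7p (PV): X=2910049.5604, Y=-5135636.1179, Z=-2406849.1180
→ Helmert 7p (PV): X=2909799.3013, Y=-5135792.0155, Z=-2407061.2729
→ Helmert 7p (PV): X=2909893.3467, Y=-5136016.5225, Z=-2407098.3202

X=2909893.347 m, Y=-5136016.523 m, Z=-2407098.320 m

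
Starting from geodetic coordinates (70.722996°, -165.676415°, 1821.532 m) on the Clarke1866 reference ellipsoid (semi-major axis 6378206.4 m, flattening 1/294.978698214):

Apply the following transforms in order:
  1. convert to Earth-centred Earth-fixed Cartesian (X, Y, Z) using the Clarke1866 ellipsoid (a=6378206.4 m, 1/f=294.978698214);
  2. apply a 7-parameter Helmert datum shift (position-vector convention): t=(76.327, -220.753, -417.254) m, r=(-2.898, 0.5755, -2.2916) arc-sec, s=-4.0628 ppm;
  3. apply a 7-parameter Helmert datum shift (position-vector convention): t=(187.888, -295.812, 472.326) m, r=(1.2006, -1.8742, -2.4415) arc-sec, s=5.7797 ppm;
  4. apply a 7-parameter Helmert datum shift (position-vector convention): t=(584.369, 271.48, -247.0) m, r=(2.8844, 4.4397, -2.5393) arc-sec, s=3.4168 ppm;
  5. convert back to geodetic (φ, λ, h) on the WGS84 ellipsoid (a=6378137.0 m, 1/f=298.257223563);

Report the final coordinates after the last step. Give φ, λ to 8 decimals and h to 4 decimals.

start: φ=70.722996°, λ=-165.676415°, h=1821.532 m
→ ECEF (a=6378206.400, f=1/294.978698214): X=-2046978.6269, Y=-522665.7598, Z=5999684.9360
→ Helmert 7p (PV): X=-2046883.0505, Y=-522777.3529, Z=5999256.3611
→ Helmert 7p (PV): X=-2046767.6927, Y=-523086.8778, Z=5999741.7192
→ Helmert 7p (PV): X=-2046067.6163, Y=-522875.8879, Z=5999551.9596
→ geod (Bowring, a=6378137.000): φ=70.72829664°, λ=-165.66477641°, h=1279.3015 m

φ=70.72829664°, λ=-165.66477641°, h=1279.3015 m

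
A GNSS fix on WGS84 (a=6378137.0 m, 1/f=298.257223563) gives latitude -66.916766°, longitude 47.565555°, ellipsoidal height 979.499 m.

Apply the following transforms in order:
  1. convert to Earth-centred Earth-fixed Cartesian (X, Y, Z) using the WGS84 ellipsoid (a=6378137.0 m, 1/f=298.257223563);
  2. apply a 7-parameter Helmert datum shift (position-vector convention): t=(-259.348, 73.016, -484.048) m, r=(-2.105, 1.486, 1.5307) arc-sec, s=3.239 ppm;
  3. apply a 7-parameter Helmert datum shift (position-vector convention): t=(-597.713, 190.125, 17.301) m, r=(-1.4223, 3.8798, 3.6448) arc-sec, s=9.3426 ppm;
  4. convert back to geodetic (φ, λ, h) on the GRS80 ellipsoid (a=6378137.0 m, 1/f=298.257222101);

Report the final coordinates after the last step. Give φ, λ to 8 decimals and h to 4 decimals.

φ=-66.92329201°, λ=47.58652608°, h=1338.8867 m

start: φ=-66.916766°, λ=47.565555°, h=979.499 m
→ ECEF (a=6378137.000, f=1/298.257223563): X=1692372.0298, Y=1851147.6958, Z=-5845681.3088
→ Helmert 7p (PV): X=1692062.3115, Y=1851179.6095, Z=-5846215.3751
→ Helmert 7p (PV): X=1691337.7280, Y=1851376.6162, Z=-5846297.2855
→ geod (Bowring, a=6378137.000): φ=-66.92329201°, λ=47.58652608°, h=1338.8867 m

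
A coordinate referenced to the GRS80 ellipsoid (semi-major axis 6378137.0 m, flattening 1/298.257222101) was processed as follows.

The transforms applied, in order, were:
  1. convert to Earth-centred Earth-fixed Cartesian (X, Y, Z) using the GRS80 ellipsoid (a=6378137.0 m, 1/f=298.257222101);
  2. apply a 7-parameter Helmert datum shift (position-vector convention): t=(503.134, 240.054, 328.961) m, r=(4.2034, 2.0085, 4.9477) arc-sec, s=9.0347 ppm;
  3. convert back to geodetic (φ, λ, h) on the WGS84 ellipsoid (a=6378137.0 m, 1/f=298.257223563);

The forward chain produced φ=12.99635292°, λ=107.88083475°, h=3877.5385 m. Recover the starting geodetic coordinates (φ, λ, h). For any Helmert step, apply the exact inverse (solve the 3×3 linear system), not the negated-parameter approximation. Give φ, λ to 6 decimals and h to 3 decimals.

φ=12.992318°, λ=107.884590°, h=3673.647 m

start: φ=12.996353°, λ=107.880835°, h=3877.539 m
→ ECEF (a=6378137.000, f=1/298.257223563): X=-1909651.5803, Y=5919163.8761, Z=1425884.0848
→ Helmert⁻¹: X=-1910009.3581, Y=5918945.2103, Z=1425403.0256
→ geod (Bowring, a=6378137.000): φ=12.99231800°, λ=107.88459000°, h=3673.6470 m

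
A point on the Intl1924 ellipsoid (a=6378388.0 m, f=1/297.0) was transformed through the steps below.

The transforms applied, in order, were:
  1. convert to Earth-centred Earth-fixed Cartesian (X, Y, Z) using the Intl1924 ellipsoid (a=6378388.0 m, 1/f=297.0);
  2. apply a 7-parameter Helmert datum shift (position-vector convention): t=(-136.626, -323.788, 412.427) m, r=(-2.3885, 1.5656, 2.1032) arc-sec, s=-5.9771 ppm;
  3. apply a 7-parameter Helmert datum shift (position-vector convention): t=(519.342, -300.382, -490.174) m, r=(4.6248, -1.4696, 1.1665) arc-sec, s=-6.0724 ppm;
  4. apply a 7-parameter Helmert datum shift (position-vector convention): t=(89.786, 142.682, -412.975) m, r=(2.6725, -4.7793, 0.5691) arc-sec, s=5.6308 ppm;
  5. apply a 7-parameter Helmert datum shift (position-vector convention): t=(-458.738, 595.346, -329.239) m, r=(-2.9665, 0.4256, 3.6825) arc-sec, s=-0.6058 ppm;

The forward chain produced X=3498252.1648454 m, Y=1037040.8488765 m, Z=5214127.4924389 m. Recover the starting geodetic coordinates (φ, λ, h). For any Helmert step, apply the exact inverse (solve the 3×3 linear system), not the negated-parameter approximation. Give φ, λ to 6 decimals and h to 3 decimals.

φ=55.201129°, λ=16.508733°, h=732.313 m

start: X=3498252.1648, Y=1037040.8489, Z=5214127.4924 m
→ Helmert⁻¹: X=3498720.7645, Y=1036308.6725, Z=5214482.0137
→ Helmert⁻¹: X=3498734.9674, Y=1036218.0688, Z=5214771.1308
→ Helmert⁻¹: X=3498279.8882, Y=1036621.8954, Z=5215244.8067
→ Helmert⁻¹: X=3498408.4148, Y=1036855.8221, Z=5214902.1098
→ geod (Bowring, a=6378388.000): φ=55.20112900°, λ=16.50873300°, h=732.3130 m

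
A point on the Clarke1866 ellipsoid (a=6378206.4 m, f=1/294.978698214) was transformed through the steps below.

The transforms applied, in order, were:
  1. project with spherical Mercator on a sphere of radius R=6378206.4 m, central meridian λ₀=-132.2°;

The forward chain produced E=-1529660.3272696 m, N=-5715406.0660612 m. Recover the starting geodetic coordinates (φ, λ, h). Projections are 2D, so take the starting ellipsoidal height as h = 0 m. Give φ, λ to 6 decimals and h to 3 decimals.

φ=-45.592865°, λ=-145.941023°, h=0.000 m

start: E=-1529660.3273, N=-5715406.0661 m
→ merc⁻¹: φ=-45.59286500°, λ=-145.94102300°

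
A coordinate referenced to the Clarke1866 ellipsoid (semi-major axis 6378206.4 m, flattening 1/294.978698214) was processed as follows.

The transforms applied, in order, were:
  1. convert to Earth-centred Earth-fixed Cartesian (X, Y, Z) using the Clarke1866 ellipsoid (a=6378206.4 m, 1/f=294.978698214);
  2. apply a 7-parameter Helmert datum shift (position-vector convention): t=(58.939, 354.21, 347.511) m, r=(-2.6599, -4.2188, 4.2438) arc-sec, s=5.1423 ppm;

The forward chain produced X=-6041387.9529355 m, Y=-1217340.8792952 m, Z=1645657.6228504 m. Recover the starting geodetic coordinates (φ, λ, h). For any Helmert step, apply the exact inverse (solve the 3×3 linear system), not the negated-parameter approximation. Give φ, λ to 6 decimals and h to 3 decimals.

start: X=-6041387.9529, Y=-1217340.8793, Z=1645657.6229 m
→ Helmert⁻¹: X=-6041407.2223, Y=-1217585.7470, Z=1645409.5166
→ geod (Bowring, a=6378206.400): φ=15.04578800°, λ=-168.60524600°, h=1992.1170 m

φ=15.045788°, λ=-168.605246°, h=1992.117 m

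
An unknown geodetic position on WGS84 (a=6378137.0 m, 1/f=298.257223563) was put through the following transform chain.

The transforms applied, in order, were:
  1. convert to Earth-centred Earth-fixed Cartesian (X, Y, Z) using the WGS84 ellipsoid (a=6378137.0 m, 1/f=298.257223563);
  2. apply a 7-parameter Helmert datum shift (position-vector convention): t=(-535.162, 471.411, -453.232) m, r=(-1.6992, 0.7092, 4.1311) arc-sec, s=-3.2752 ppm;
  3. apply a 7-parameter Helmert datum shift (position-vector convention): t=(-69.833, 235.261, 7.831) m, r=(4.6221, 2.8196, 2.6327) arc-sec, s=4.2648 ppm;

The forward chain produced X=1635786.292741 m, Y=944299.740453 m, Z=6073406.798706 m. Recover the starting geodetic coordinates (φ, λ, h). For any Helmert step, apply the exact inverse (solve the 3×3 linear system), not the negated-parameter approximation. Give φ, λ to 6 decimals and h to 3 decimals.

start: X=1635786.2927, Y=944299.7405, Z=6073406.7987 m
→ Helmert⁻¹: X=1635778.1785, Y=944175.6703, Z=6073374.2691
→ Helmert⁻¹: X=1636316.7151, Y=943624.5416, Z=6073860.7939
→ geod (Bowring, a=6378137.000): φ=72.83366800°, λ=29.97101600°, h=2167.9890 m

φ=72.833668°, λ=29.971016°, h=2167.989 m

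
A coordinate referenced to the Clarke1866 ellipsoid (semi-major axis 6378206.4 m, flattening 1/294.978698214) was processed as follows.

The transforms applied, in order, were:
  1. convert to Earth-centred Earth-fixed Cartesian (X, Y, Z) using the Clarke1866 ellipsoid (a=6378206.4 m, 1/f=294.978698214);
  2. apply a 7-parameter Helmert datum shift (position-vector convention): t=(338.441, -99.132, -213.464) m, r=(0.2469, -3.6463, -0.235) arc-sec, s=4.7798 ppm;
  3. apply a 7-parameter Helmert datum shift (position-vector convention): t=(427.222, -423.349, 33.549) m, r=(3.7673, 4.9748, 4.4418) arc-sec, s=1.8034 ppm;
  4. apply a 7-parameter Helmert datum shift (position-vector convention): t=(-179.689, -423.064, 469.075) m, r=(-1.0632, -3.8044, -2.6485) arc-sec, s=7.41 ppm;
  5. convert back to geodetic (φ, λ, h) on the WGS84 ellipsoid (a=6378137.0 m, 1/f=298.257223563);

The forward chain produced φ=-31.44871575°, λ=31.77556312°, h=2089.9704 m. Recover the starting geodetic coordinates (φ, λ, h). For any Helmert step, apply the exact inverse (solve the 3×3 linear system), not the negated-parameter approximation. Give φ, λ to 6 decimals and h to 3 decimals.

start: φ=-31.448716°, λ=31.775563°, h=2089.970 m
→ ECEF (a=6378137.000, f=1/298.257223563): X=4631425.7521, Y=2868871.6529, Z=-3309527.7512
→ Helmert⁻¹: X=4631473.2266, Y=2869349.9868, Z=-3310042.9332
→ Helmert⁻¹: X=4631179.2810, Y=2869607.9752, Z=-3310011.2273
→ Helmert⁻¹: X=4630756.9251, Y=2869694.7046, Z=-3309867.2396
→ geod (Bowring, a=6378206.400): φ=-31.45386900°, λ=31.78662600°, h=2147.0960 m

φ=-31.453869°, λ=31.786626°, h=2147.096 m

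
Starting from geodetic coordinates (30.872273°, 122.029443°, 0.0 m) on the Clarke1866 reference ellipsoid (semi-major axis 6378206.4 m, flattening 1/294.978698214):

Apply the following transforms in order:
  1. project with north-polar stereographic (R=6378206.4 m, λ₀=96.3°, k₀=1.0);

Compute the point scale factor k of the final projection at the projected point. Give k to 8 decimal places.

start: φ=30.872273°, λ=122.029443°, h=0.000 m
→ into stereo (λ₀=96.3°): φ=30.87227300°, λ−λ₀=25.72944300°
scale k = 1.32176703

1.32176703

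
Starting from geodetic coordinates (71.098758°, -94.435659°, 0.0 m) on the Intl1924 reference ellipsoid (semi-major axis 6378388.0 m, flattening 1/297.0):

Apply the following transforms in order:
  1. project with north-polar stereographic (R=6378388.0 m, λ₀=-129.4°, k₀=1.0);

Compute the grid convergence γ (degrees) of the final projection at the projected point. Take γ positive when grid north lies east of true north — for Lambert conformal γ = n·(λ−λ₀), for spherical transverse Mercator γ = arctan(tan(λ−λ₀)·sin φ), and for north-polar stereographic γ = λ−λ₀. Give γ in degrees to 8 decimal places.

34.96434100

start: φ=71.098758°, λ=-94.435659°, h=0.000 m
→ into stereo (λ₀=-129.4°): φ=71.09875800°, λ−λ₀=34.96434100°
convergence γ = 34.96434100°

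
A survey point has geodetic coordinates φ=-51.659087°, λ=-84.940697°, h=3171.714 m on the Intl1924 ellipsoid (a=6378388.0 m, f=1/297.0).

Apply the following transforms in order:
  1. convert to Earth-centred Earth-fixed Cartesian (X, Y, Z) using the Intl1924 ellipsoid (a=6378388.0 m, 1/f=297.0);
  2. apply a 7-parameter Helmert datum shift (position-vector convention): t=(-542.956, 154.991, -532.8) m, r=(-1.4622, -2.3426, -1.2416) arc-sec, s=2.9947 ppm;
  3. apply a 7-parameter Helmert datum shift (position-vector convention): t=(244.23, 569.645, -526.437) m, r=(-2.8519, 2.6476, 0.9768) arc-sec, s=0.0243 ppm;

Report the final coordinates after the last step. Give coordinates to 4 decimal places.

X=349521.5316 m, Y=-3950875.9420 m, Z=-4982939.1358 m

start: φ=-51.659087°, λ=-84.940697°, h=3171.714 m
→ ECEF (a=6378388.000, f=1/297.0): X=349831.6480, Y=-3951483.9906, Z=-4981946.9928
→ Helmert 7p (PV): X=349322.5352, Y=-3951378.2558, Z=-4982462.7272
→ Helmert 7p (PV): X=349521.5316, Y=-3950875.9420, Z=-4982939.1358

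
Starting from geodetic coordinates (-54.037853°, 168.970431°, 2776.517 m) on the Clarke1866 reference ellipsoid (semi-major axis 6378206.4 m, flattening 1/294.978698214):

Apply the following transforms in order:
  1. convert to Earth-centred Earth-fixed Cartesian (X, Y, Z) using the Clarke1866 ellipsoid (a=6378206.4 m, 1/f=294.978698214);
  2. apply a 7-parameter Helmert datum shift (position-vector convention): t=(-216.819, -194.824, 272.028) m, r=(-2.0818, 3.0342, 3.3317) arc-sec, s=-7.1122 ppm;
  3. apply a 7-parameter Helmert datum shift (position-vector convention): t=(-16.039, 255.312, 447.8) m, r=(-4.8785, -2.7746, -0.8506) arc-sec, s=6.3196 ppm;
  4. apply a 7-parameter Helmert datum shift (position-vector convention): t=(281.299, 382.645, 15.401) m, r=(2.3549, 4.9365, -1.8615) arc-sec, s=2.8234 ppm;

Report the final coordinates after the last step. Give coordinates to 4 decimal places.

X=-3686288.7956 m, Y=718817.4882 m, Z=-5140462.0980 m

start: φ=-54.037853°, λ=168.970431°, h=2776.517 m
→ ECEF (a=6378206.400, f=1/294.978698214): X=-3686198.0844, Y=718498.7595, Z=-5141263.7157
→ Helmert 7p (PV): X=-3686475.9204, Y=718187.3947, Z=-5140908.1493
→ Helmert 7p (PV): X=-3686443.1407, Y=718340.8562, Z=-5140559.4136
→ Helmert 7p (PV): X=-3686288.7956, Y=718817.4882, Z=-5140462.0980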